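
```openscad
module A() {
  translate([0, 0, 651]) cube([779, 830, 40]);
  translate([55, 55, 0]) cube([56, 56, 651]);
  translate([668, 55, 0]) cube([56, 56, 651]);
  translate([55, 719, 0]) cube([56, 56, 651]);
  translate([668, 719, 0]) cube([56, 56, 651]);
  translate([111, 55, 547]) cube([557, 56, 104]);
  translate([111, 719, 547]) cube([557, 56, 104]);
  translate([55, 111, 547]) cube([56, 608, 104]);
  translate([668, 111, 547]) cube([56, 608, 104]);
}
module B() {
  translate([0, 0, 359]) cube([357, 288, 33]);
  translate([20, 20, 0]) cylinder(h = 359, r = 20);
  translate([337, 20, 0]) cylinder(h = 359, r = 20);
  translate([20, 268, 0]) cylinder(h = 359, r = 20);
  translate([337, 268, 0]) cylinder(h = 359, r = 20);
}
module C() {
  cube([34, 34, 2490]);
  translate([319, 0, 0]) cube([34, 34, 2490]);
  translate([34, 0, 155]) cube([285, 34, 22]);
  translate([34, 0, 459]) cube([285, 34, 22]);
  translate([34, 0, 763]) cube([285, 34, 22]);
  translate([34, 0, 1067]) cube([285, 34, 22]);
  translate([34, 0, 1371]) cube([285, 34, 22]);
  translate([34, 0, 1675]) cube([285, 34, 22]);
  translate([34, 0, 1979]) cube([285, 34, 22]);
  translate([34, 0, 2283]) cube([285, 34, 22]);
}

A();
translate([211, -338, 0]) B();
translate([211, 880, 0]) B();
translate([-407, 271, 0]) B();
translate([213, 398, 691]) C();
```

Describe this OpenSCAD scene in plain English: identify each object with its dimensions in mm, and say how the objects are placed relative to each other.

A is a table with a 779×830 mm rectangular top, 40 mm thick, top surface at z = 691 mm, supported by four 56×56 mm square legs, each inset 55 mm from the nearest pair of top edges, running from the floor. Four apron rails, 56 mm thick and 104 mm tall, run between adjacent legs with their top edges flush with the underside of the top and their outer faces flush with the legs' outer faces.

B is a four-legged stool. The seat is a 357×288×33 mm slab whose top surface is at z = 392 mm; four round legs, each 40 mm in diameter, run from the floor (z = 0) to the underside of the seat, each leg's axis is inset half a diameter from the nearest pair of seat edges (so the leg's bounding box is flush with the corner).

C is a straight ladder. Two 34×34 mm vertical rails, 2490 mm tall, stand 353 mm apart (outside-to-outside) with their front faces coplanar on the −y side. 8 rungs, each 34 mm deep and 22 mm tall, span between the inner faces of the rails, front faces flush with the rails. The lowest rung's underside is at z = 155 mm and rungs are spaced 304 mm apart (underside to underside).

Three stools sit around the table at the −y, +y, −x sides. The ladder is on top of the table, centred.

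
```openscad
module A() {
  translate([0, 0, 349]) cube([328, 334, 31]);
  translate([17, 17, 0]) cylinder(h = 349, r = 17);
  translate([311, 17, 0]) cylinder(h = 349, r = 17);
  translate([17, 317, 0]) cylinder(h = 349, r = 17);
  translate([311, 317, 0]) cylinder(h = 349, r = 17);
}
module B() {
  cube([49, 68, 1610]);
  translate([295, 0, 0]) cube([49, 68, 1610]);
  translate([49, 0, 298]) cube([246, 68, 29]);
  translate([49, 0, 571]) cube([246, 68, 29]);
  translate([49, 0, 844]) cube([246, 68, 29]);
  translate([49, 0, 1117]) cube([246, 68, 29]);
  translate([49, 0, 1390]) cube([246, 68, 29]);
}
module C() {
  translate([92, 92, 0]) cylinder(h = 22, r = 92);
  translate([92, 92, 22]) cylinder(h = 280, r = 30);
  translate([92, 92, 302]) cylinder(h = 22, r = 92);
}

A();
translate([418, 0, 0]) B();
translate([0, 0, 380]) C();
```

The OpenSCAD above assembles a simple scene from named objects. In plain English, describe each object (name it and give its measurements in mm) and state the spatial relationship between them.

A is a simple wooden stool: a rectangular seat 328 mm (x) by 334 mm (y), 31 mm thick, top face at z = 380 mm, on four round legs, each 34 mm in diameter. The legs rest on z = 0, each leg's axis is inset half a diameter from the nearest pair of seat edges (so the leg's bounding box is flush with the corner).

B is a wooden ladder with two side rails of 49×68 mm section and 1610 mm height, set 344 mm apart overall. Between them run 5 rectangular rungs (68 mm deep, 29 mm thick), front faces flush with the rails' −y face. The bottom of the first rung is 298 mm above the floor and each subsequent rung is 273 mm higher than the one below.

C is a spool: two coaxial disc flanges of radius 92 mm and thickness 22 mm, joined by a core cylinder of radius 30 mm and height 280 mm. The lower flange rests on z = 0 and the three cylinders share a vertical axis.

The ladder is on the floor beside the stool on its +x side. The spool is on top of the stool.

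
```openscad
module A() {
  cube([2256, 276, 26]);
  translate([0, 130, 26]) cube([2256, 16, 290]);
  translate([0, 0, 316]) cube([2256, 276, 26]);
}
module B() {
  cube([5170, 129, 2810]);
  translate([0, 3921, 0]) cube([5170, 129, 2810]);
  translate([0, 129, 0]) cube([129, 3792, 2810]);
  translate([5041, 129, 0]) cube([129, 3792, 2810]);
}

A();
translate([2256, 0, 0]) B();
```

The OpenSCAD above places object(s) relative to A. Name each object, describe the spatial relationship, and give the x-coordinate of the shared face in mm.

A is an I-beam. B is a house frame. The house frame is against the I-beam's +x side, with their −y faces flush. The x-coordinate of the shared face is 2256 mm.

The I-beam's +x face and the house frame's −x face are both at x = 2256 mm.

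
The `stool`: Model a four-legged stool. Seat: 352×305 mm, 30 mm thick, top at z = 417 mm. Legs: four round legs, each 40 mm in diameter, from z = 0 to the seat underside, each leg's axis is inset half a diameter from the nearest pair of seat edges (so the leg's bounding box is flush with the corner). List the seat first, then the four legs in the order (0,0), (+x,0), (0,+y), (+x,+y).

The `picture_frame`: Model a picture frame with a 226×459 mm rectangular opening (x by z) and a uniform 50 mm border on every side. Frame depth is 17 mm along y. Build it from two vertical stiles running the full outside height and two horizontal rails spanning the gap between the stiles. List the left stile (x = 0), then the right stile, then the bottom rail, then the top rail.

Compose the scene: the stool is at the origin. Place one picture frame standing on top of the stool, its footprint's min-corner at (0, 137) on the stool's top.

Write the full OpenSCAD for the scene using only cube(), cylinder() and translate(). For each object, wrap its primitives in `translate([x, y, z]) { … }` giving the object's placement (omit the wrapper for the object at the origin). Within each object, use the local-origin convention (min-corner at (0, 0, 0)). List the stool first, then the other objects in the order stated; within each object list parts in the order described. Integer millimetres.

translate([0, 0, 387]) cube([352, 305, 30]);
translate([20, 20, 0]) cylinder(h = 387, r = 20);
translate([332, 20, 0]) cylinder(h = 387, r = 20);
translate([20, 285, 0]) cylinder(h = 387, r = 20);
translate([332, 285, 0]) cylinder(h = 387, r = 20);
translate([0, 137, 417]) {
  cube([50, 17, 559]);
  translate([276, 0, 0]) cube([50, 17, 559]);
  translate([50, 0, 0]) cube([226, 17, 50]);
  translate([50, 0, 509]) cube([226, 17, 50]);
}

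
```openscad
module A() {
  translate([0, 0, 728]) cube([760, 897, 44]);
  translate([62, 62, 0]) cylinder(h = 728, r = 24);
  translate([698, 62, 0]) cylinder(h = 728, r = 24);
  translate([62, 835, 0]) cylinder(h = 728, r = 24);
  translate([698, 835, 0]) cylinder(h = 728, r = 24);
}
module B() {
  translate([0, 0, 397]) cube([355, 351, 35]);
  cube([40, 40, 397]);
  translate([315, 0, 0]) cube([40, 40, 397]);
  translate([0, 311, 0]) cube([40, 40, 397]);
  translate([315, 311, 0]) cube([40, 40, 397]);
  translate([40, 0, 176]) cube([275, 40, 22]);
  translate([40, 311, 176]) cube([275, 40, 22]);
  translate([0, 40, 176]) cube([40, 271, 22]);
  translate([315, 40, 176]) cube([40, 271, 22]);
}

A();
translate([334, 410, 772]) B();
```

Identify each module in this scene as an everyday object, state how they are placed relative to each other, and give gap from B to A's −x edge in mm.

The stool's min-x is at 334; the table's min-x is 0; gap = 334 mm.

A is a table. B is a stool. The stool is on top of the table. The gap from the stool to the table's −x edge is 334 mm.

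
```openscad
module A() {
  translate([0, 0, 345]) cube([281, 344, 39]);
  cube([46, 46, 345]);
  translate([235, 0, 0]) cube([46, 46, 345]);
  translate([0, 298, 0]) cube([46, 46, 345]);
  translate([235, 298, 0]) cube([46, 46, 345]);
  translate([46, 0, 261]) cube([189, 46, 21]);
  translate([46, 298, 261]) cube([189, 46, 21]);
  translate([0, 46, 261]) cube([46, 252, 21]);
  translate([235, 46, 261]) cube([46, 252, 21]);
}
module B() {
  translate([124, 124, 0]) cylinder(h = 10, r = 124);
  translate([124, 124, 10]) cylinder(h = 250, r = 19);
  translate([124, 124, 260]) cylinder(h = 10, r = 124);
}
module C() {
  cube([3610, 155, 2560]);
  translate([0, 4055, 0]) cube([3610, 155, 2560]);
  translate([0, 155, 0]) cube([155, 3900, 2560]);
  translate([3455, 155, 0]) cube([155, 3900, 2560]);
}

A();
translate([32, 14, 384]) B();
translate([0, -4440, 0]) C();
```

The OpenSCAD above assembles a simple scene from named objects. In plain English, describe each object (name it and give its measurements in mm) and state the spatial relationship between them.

A is a simple wooden stool: a rectangular seat 281 mm (x) by 344 mm (y), 39 mm thick, top face at z = 384 mm, on four square legs, each 46×46 mm in cross-section. The legs rest on z = 0, each flush with a corner of the seat. Four stretchers, 46 mm wide and 21 mm tall, connect adjacent legs with their undersides at z = 261 mm, each running between the inner faces of the legs it joins and aligned with the legs' outer faces on the other axis.

B is a spool: two coaxial disc flanges of radius 124 mm and thickness 10 mm, joined by a core cylinder of radius 19 mm and height 250 mm. The lower flange rests on z = 0 and the three cylinders share a vertical axis.

C is the wall frame of a small rectangular building: four walls, each 2560 mm tall and 155 mm thick, enclosing a footprint 3610 mm (x) by 4210 mm (y) outside-to-outside, with no floor or roof. The front and back walls (the −y and +y sides) span the full width; the two side walls fit between them.

The spool is on top of the stool. The house frame is on the floor beside the stool on its −y side.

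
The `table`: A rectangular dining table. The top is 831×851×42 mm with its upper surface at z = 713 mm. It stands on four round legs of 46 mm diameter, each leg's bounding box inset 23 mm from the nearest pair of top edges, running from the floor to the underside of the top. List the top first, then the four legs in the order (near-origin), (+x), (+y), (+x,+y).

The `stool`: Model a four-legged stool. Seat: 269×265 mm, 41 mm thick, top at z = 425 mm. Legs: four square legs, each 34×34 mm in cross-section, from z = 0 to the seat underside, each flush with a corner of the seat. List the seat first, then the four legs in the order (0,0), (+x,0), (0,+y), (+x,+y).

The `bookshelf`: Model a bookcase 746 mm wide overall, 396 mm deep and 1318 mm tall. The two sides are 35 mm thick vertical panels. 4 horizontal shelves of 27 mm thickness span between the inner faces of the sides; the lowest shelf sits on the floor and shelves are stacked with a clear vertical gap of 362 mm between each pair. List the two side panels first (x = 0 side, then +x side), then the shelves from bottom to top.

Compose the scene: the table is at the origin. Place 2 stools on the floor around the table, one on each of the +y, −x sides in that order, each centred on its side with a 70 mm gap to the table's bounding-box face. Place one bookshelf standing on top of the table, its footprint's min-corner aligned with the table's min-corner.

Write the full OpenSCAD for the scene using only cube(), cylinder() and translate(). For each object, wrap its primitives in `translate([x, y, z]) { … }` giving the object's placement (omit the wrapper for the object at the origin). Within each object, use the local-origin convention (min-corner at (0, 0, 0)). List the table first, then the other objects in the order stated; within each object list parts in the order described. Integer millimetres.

translate([0, 0, 671]) cube([831, 851, 42]);
translate([46, 46, 0]) cylinder(h = 671, r = 23);
translate([785, 46, 0]) cylinder(h = 671, r = 23);
translate([46, 805, 0]) cylinder(h = 671, r = 23);
translate([785, 805, 0]) cylinder(h = 671, r = 23);
translate([281, 921, 0]) {
  translate([0, 0, 384]) cube([269, 265, 41]);
  cube([34, 34, 384]);
  translate([235, 0, 0]) cube([34, 34, 384]);
  translate([0, 231, 0]) cube([34, 34, 384]);
  translate([235, 231, 0]) cube([34, 34, 384]);
}
translate([-339, 293, 0]) {
  translate([0, 0, 384]) cube([269, 265, 41]);
  cube([34, 34, 384]);
  translate([235, 0, 0]) cube([34, 34, 384]);
  translate([0, 231, 0]) cube([34, 34, 384]);
  translate([235, 231, 0]) cube([34, 34, 384]);
}
translate([0, 0, 713]) {
  cube([35, 396, 1318]);
  translate([711, 0, 0]) cube([35, 396, 1318]);
  translate([35, 0, 0]) cube([676, 396, 27]);
  translate([35, 0, 389]) cube([676, 396, 27]);
  translate([35, 0, 778]) cube([676, 396, 27]);
  translate([35, 0, 1167]) cube([676, 396, 27]);
}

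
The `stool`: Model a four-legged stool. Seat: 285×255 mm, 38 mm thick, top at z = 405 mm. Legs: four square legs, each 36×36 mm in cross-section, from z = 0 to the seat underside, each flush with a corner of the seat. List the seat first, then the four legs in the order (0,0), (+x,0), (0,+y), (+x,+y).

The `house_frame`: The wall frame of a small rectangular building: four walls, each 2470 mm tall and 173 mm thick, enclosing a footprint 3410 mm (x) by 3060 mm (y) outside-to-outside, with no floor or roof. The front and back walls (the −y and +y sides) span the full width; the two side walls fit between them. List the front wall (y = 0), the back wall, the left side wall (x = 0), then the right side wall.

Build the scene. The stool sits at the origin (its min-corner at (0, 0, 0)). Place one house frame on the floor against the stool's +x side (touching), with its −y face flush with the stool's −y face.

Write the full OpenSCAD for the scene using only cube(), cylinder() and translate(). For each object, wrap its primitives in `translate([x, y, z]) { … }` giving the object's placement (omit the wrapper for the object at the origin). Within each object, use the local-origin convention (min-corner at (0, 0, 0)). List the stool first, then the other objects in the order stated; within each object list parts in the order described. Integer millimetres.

translate([0, 0, 367]) cube([285, 255, 38]);
cube([36, 36, 367]);
translate([249, 0, 0]) cube([36, 36, 367]);
translate([0, 219, 0]) cube([36, 36, 367]);
translate([249, 219, 0]) cube([36, 36, 367]);
translate([285, 0, 0]) {
  cube([3410, 173, 2470]);
  translate([0, 2887, 0]) cube([3410, 173, 2470]);
  translate([0, 173, 0]) cube([173, 2714, 2470]);
  translate([3237, 173, 0]) cube([173, 2714, 2470]);
}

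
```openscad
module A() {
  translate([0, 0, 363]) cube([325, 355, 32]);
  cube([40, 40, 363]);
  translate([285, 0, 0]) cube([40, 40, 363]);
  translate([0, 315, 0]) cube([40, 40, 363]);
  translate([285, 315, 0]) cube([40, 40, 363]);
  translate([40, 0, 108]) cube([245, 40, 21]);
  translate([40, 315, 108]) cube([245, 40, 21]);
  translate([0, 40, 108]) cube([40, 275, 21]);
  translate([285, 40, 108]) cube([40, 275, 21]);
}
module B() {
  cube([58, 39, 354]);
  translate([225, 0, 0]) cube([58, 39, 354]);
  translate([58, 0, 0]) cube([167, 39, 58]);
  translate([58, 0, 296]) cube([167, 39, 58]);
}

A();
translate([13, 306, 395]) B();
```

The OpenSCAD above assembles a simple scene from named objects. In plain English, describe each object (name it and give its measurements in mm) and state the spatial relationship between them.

A is a simple wooden stool: a rectangular seat 325 mm (x) by 355 mm (y), 32 mm thick, top face at z = 395 mm, on four square legs, each 40×40 mm in cross-section. The legs rest on z = 0, each flush with a corner of the seat. Four stretchers, 40 mm wide and 21 mm tall, connect adjacent legs with their undersides at z = 108 mm, each running between the inner faces of the legs it joins and aligned with the legs' outer faces on the other axis.

B is a picture frame with a 167×238 mm rectangular opening (x by z) and a uniform 58 mm border on every side. Frame depth is 39 mm along y. It is built from two vertical stiles running the full outside height and two horizontal rails spanning the gap between the stiles.

The picture frame is on top of the stool.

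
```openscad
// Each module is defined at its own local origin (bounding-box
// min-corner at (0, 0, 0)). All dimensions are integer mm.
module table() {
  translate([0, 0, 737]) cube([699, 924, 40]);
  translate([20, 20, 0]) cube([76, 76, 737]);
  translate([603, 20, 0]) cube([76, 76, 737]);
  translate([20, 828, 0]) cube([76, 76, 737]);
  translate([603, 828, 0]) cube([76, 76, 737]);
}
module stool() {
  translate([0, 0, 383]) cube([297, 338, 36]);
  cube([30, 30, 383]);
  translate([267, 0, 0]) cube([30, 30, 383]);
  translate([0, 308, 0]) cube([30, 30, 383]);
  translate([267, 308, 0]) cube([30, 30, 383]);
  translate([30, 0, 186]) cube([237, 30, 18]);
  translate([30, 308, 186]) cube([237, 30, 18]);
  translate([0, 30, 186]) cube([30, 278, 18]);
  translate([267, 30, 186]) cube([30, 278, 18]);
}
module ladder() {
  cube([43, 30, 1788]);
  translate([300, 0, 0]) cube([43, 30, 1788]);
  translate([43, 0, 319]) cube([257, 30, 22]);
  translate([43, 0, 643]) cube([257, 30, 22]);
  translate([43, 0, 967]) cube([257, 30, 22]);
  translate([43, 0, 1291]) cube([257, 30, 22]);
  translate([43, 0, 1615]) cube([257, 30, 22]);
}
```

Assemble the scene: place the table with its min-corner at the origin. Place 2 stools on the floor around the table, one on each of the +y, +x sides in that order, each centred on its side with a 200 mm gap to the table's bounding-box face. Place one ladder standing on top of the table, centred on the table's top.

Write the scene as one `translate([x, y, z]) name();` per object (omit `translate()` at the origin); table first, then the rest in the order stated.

table();
translate([201, 1124, 0]) stool();
translate([899, 293, 0]) stool();
translate([178, 447, 777]) ladder();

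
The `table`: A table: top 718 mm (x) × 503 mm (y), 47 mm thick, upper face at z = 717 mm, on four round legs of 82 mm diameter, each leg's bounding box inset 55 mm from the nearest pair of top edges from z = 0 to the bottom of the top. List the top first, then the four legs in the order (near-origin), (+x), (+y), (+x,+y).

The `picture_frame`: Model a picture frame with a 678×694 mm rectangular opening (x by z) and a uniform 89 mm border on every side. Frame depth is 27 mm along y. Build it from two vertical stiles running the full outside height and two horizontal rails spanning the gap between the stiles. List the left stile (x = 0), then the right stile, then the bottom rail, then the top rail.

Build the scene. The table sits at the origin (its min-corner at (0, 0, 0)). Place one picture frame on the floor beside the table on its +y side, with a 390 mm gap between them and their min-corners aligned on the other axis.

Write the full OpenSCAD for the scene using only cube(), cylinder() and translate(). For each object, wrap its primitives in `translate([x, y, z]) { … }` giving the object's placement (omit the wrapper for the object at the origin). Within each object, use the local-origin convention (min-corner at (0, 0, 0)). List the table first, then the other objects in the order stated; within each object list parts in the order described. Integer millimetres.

translate([0, 0, 670]) cube([718, 503, 47]);
translate([96, 96, 0]) cylinder(h = 670, r = 41);
translate([622, 96, 0]) cylinder(h = 670, r = 41);
translate([96, 407, 0]) cylinder(h = 670, r = 41);
translate([622, 407, 0]) cylinder(h = 670, r = 41);
translate([0, 893, 0]) {
  cube([89, 27, 872]);
  translate([767, 0, 0]) cube([89, 27, 872]);
  translate([89, 0, 0]) cube([678, 27, 89]);
  translate([89, 0, 783]) cube([678, 27, 89]);
}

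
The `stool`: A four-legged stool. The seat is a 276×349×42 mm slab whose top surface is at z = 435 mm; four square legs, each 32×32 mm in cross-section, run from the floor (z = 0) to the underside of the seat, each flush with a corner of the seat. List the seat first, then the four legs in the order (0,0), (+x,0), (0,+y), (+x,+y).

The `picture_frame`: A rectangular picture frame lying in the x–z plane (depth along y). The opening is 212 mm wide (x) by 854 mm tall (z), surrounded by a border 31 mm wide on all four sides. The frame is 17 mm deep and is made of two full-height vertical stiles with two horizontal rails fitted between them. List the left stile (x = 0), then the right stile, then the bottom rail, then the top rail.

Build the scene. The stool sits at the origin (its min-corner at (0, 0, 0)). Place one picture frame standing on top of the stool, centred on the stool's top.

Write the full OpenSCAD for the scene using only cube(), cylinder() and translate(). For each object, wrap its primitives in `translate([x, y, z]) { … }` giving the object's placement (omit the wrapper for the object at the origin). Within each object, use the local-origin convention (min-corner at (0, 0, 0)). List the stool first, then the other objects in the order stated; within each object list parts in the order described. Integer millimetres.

translate([0, 0, 393]) cube([276, 349, 42]);
cube([32, 32, 393]);
translate([244, 0, 0]) cube([32, 32, 393]);
translate([0, 317, 0]) cube([32, 32, 393]);
translate([244, 317, 0]) cube([32, 32, 393]);
translate([1, 166, 435]) {
  cube([31, 17, 916]);
  translate([243, 0, 0]) cube([31, 17, 916]);
  translate([31, 0, 0]) cube([212, 17, 31]);
  translate([31, 0, 885]) cube([212, 17, 31]);
}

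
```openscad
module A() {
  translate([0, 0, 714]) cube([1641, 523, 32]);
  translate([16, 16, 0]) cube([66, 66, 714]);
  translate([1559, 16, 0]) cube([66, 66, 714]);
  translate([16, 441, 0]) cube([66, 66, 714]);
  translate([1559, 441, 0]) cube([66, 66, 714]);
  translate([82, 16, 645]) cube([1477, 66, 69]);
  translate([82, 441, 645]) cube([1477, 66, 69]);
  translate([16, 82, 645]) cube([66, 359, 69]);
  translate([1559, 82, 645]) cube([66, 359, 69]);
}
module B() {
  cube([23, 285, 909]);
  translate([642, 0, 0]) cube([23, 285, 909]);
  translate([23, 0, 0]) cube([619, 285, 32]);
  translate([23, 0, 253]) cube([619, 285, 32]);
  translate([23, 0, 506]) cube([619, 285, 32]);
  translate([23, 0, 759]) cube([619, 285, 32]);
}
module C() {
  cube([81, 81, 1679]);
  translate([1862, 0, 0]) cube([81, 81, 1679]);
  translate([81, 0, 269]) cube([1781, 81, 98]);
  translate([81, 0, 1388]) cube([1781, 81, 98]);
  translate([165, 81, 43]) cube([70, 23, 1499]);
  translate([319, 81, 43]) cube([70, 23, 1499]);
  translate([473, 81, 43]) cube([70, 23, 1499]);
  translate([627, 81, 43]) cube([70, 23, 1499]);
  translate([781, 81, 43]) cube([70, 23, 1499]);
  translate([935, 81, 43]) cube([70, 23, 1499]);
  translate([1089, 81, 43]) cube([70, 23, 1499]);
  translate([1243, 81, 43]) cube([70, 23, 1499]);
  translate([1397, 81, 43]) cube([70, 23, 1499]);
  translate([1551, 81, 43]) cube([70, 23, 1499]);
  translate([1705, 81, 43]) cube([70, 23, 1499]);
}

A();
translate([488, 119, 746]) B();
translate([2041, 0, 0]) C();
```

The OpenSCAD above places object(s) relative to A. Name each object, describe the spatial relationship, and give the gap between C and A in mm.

A is a table. B is a bookshelf. C is a fence section. The bookshelf is on top of the table, centred. The fence section is on the floor beside the table on its +x side. The gap between the fence section and the table is 400 mm.

The fence section's nearest face is 400 mm from the table's +x face.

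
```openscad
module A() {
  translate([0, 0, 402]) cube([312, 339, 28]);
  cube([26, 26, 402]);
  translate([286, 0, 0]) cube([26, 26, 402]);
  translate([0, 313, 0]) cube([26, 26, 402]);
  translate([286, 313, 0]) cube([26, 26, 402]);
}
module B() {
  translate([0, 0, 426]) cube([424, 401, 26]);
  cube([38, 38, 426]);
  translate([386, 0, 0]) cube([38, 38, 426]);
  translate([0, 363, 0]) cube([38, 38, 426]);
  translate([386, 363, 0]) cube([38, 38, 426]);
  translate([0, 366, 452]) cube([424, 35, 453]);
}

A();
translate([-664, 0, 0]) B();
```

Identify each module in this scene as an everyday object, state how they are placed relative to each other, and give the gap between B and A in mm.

A is a stool. B is a chair. The chair is on the floor beside the stool on its −x side. The gap between the chair and the stool is 240 mm.

The chair's nearest face is 240 mm from the stool's −x face.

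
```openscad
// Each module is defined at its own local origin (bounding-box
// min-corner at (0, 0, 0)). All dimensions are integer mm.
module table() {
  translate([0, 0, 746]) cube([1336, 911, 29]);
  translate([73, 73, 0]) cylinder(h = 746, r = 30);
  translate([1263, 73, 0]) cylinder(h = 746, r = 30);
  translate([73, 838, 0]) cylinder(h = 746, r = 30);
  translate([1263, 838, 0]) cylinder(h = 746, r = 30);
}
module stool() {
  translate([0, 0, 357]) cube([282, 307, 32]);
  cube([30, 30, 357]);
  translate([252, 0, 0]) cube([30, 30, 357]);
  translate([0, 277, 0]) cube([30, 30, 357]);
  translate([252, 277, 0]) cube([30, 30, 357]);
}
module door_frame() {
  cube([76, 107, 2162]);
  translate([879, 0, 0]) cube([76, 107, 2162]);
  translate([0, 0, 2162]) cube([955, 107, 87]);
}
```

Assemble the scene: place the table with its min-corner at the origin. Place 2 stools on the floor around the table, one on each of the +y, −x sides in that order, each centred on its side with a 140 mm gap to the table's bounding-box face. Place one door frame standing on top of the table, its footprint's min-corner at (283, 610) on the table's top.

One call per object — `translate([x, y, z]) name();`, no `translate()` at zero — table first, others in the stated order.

table();
translate([527, 1051, 0]) stool();
translate([-422, 302, 0]) stool();
translate([283, 610, 775]) door_frame();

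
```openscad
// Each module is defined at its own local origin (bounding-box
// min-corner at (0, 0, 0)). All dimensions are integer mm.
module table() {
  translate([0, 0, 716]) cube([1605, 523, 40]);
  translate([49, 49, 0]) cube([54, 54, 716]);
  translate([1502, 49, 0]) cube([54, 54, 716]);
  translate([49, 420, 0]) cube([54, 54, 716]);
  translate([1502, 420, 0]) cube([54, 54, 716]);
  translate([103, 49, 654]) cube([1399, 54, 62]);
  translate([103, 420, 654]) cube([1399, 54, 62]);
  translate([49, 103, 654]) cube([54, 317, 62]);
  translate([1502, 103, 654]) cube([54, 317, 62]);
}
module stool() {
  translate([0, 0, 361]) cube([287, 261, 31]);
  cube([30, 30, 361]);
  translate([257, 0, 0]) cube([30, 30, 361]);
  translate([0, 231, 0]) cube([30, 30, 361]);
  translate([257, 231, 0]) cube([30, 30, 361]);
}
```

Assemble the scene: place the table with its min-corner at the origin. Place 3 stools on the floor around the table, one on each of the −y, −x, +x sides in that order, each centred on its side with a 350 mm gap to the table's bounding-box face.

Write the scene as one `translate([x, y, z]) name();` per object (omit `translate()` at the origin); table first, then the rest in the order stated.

table();
translate([659, -611, 0]) stool();
translate([-637, 131, 0]) stool();
translate([1955, 131, 0]) stool();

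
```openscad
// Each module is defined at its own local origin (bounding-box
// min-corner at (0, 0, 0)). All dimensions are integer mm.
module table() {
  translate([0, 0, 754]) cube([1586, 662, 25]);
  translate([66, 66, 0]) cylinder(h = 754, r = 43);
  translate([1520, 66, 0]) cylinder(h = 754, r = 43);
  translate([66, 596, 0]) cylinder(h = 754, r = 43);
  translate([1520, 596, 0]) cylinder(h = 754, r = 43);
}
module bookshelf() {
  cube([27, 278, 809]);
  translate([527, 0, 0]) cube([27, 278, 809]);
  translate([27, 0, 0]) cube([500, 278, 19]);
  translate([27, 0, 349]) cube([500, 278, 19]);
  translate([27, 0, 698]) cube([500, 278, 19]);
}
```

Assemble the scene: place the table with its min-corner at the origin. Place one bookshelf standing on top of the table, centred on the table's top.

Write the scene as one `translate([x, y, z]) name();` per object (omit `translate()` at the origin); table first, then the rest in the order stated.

table();
translate([516, 192, 779]) bookshelf();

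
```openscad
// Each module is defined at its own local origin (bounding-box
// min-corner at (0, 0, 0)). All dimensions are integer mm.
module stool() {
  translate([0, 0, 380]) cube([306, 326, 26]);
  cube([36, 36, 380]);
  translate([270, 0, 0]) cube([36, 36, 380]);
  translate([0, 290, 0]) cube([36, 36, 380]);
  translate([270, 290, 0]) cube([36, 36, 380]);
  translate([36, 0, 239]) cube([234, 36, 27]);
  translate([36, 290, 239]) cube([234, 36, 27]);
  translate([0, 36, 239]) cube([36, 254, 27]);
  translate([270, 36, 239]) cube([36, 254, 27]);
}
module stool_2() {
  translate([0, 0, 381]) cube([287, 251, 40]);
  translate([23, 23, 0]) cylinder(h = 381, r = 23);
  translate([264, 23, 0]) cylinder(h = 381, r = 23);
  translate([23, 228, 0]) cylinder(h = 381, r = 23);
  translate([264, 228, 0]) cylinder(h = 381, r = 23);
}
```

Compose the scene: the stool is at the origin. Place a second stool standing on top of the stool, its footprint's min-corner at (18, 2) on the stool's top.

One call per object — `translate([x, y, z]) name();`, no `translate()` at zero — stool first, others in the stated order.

stool();
translate([18, 2, 406]) stool_2();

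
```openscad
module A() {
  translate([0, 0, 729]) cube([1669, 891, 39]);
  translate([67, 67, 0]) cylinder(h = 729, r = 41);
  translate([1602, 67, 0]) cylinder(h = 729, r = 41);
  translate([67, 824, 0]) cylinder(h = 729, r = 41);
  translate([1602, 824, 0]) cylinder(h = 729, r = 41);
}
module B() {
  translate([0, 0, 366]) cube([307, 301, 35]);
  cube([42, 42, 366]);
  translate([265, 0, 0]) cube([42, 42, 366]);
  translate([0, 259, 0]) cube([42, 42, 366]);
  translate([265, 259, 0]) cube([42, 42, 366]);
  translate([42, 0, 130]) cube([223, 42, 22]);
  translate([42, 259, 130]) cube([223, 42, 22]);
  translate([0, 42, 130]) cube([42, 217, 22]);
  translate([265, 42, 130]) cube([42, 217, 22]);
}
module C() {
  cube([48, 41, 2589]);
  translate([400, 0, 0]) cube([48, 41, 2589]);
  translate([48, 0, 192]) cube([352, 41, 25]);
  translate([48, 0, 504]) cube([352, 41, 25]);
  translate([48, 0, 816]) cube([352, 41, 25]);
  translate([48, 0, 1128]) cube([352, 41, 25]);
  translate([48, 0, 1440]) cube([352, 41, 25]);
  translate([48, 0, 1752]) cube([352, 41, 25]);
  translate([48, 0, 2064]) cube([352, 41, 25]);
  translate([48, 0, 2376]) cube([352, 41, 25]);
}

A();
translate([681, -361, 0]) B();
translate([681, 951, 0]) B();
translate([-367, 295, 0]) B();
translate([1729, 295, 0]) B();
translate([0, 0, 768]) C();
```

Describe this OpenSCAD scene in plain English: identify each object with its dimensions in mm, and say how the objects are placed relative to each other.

A is a rectangular dining table. The top is 1669×891×39 mm with its upper surface at z = 768 mm. It stands on four round legs of 82 mm diameter, each leg's bounding box inset 26 mm from the nearest pair of top edges, running from the floor to the underside of the top.

B is a four-legged stool. The seat is a 307×301×35 mm slab whose top surface is at z = 401 mm; four square legs, each 42×42 mm in cross-section, run from the floor (z = 0) to the underside of the seat, each flush with a corner of the seat. Four stretchers, 42 mm wide and 22 mm tall, connect adjacent legs with their undersides at z = 130 mm, each running between the inner faces of the legs it joins and aligned with the legs' outer faces on the other axis.

C is a wooden ladder with two side rails of 48×41 mm section and 2589 mm height, set 448 mm apart overall. Between them run 8 rectangular rungs (41 mm deep, 25 mm thick), front faces flush with the rails' −y face. The bottom of the first rung is 192 mm above the floor and each subsequent rung is 312 mm higher than the one below.

Four stools sit around the table at the −y, +y, −x, +x sides. The ladder is on top of the table.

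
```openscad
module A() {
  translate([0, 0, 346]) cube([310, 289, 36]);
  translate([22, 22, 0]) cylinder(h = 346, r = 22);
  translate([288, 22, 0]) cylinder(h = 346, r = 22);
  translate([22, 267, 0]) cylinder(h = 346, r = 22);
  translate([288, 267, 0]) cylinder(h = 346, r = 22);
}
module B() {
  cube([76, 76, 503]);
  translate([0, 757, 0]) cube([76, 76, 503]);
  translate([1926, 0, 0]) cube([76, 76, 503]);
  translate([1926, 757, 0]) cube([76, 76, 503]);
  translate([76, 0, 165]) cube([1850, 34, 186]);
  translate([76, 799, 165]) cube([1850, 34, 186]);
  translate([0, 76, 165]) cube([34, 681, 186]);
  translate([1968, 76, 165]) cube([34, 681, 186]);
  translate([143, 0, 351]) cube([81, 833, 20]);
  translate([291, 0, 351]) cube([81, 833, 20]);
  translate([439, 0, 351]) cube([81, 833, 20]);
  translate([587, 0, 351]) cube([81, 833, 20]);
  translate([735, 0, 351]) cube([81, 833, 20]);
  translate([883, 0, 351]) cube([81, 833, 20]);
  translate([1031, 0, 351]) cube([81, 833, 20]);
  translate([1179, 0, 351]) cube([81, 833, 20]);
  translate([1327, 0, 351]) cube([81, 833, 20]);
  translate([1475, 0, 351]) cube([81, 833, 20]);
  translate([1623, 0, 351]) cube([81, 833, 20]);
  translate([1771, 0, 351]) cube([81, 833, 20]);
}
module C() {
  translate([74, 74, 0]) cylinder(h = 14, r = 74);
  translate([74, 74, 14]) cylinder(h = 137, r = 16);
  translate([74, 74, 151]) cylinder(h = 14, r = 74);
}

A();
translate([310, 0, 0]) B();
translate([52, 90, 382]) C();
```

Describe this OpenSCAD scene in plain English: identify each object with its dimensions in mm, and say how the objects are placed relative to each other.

A is a simple wooden stool: a rectangular seat 310 mm (x) by 289 mm (y), 36 mm thick, top face at z = 382 mm, on four round legs, each 44 mm in diameter. The legs rest on z = 0, each leg's axis is inset half a diameter from the nearest pair of seat edges (so the leg's bounding box is flush with the corner).

B is a bed frame 2002 mm long (x) by 833 mm wide (y). Four 76×76 mm corner posts, 503 mm tall, at the corners of the footprint. Four rails of 34 mm thickness and 186 mm height run between adjacent posts with their undersides at z = 165 mm, their outer faces flush with the outside of the frame (the two x-running rails run between the posts' inner faces; the two y-running rails run between the posts' inner faces). 12 slats, each 81 mm wide (x) and 20 mm thick, lie across the top of the two x-running rails, running the full 833 mm width of the frame in y; the slats are evenly spaced along x between the inner faces of the end posts with equal gaps (rounded down to the nearest mm) at the −x end and between each pair — any rounding remainder accumulates at the +x end.

C is a spool: two coaxial disc flanges of radius 74 mm and thickness 14 mm, joined by a core cylinder of radius 16 mm and height 137 mm. The lower flange rests on z = 0 and the three cylinders share a vertical axis.

The bed frame is against the stool's +x side, with their −y faces flush. The spool is on top of the stool.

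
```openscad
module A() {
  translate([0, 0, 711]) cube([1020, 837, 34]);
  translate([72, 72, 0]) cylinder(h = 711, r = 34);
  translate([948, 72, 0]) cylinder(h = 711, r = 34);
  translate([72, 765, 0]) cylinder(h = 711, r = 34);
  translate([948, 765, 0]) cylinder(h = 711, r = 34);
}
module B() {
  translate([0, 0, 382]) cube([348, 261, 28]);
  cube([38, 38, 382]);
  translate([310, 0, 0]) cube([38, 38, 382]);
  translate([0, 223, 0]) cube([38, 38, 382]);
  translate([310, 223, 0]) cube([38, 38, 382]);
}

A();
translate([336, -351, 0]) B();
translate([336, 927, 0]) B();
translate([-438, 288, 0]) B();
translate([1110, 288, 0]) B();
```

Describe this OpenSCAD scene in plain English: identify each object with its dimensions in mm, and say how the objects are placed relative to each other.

A is a rectangular dining table. The top is 1020×837×34 mm with its upper surface at z = 745 mm. It stands on four round legs of 68 mm diameter, each leg's bounding box inset 38 mm from the nearest pair of top edges, running from the floor to the underside of the top.

B is a four-legged stool. The seat is a 348×261×28 mm slab whose top surface is at z = 410 mm; four square legs, each 38×38 mm in cross-section, run from the floor (z = 0) to the underside of the seat, each flush with a corner of the seat.

Four stools sit around the table at the −y, +y, −x, +x sides.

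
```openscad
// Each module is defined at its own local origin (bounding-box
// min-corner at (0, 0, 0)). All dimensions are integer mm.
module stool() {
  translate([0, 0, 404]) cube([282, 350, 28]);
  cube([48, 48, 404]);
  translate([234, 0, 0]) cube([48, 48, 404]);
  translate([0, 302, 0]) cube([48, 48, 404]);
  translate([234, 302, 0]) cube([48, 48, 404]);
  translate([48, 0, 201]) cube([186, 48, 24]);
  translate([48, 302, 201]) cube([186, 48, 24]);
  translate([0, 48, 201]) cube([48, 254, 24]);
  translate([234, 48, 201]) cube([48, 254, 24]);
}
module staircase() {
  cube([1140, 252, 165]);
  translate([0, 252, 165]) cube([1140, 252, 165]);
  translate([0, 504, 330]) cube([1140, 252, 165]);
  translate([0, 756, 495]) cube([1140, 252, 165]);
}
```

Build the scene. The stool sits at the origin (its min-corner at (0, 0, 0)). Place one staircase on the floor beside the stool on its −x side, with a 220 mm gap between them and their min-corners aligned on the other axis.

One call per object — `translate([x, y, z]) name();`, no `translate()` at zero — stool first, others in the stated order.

stool();
translate([-1360, 0, 0]) staircase();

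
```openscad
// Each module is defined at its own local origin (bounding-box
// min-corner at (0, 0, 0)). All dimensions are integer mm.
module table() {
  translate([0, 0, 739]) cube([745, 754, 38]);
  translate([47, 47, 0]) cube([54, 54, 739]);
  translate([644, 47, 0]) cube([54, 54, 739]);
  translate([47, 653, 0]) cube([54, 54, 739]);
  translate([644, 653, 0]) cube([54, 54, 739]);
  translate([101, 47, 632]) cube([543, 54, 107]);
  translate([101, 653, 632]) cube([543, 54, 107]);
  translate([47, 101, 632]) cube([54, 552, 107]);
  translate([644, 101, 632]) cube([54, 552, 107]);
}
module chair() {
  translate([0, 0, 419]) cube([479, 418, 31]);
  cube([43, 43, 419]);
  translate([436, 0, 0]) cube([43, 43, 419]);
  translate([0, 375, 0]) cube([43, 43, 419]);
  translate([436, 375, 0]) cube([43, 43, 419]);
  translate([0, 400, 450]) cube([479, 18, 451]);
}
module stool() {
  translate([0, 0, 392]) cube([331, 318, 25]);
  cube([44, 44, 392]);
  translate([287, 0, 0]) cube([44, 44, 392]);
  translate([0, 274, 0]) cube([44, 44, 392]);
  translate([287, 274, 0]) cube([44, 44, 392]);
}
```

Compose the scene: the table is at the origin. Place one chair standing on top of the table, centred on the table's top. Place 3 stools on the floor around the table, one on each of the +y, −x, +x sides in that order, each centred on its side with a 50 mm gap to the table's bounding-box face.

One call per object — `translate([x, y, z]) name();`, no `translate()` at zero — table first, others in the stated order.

table();
translate([133, 168, 777]) chair();
translate([207, 804, 0]) stool();
translate([-381, 218, 0]) stool();
translate([795, 218, 0]) stool();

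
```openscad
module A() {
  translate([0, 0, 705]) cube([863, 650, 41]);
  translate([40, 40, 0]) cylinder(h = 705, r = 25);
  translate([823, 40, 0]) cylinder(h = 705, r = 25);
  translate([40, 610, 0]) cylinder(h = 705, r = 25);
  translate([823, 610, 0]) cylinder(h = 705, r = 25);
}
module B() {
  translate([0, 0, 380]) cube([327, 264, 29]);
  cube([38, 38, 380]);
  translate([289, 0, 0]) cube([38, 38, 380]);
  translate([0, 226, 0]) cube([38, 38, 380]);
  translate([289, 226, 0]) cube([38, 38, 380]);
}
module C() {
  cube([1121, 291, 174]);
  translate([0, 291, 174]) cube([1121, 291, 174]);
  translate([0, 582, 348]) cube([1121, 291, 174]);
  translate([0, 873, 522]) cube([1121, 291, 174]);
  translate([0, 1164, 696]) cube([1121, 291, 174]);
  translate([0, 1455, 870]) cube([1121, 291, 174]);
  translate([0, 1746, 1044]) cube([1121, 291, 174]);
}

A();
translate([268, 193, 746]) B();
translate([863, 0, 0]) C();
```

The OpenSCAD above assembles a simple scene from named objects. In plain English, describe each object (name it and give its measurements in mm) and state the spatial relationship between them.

A is a rectangular dining table. The top is 863×650×41 mm with its upper surface at z = 746 mm. It stands on four round legs of 50 mm diameter, each leg's bounding box inset 15 mm from the nearest pair of top edges, running from the floor to the underside of the top.

B is a four-legged stool. The seat is a 327×264×29 mm slab whose top surface is at z = 409 mm; four square legs, each 38×38 mm in cross-section, run from the floor (z = 0) to the underside of the seat, each flush with a corner of the seat.

C is a run of 7 identical solid stair steps. Each tread is 1121×291 mm and each step block is 174 mm high. Step 1 rests on the floor; step k is offset from step 1 by (k−1)×291 mm in y and (k−1)×174 mm in z.

The stool is on top of the table, centred. The staircase is against the table's +x side, with their −y faces flush.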